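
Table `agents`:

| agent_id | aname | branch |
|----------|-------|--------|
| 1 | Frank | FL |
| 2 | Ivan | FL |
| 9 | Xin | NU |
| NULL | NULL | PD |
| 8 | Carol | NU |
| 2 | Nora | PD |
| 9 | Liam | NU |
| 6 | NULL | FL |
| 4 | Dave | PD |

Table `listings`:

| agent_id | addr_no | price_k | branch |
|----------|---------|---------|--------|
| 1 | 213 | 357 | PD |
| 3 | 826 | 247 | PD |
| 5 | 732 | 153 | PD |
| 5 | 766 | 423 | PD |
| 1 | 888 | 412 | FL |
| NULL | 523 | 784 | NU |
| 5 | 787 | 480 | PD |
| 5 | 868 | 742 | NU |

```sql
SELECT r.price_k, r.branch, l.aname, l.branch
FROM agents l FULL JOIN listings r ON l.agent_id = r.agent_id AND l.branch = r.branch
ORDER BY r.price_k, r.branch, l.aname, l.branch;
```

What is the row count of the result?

FULL OUTER JOIN keeps every row from both sides; unmatched rows get NULL for the other side's columns.
Matching on l.agent_id = r.agent_id AND l.branch = r.branch. A NULL in a compared column never satisfies the condition.
- l row (agent_id=1, branch=FL): matches 1 r row(s) → 1 output row(s).
- l row (agent_id=2, branch=FL): no match → kept, r columns NULL.
- l row (agent_id=9, branch=NU): no match → kept, r columns NULL.
- l row (agent_id=NULL, branch=PD): no match → kept, r columns NULL.
- l row (agent_id=8, branch=NU): no match → kept, r columns NULL.
- l row (agent_id=2, branch=PD): no match → kept, r columns NULL.
- l row (agent_id=9, branch=NU): no match → kept, r columns NULL.
- l row (agent_id=6, branch=FL): no match → kept, r columns NULL.
- l row (agent_id=4, branch=PD): no match → kept, r columns NULL.
- plus 7 unmatched r row(s), each kept with NULL l columns.
Total: 1 matched + 15 padded = 16 rows.

16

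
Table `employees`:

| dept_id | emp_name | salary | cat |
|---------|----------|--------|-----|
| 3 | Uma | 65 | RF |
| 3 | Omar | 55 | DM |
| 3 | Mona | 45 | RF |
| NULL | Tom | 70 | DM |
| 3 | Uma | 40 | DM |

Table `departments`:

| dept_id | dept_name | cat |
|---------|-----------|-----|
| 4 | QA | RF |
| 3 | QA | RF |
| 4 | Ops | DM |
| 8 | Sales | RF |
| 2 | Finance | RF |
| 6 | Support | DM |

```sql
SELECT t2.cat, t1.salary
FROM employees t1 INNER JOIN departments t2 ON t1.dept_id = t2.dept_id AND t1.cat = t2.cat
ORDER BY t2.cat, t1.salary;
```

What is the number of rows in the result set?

INNER JOIN keeps only pairs where the ON condition holds.
Matching on t1.dept_id = t2.dept_id AND t1.cat = t2.cat. A NULL in a compared column never satisfies the condition.
Matched pairs: 2.
Total: 2 rows.

2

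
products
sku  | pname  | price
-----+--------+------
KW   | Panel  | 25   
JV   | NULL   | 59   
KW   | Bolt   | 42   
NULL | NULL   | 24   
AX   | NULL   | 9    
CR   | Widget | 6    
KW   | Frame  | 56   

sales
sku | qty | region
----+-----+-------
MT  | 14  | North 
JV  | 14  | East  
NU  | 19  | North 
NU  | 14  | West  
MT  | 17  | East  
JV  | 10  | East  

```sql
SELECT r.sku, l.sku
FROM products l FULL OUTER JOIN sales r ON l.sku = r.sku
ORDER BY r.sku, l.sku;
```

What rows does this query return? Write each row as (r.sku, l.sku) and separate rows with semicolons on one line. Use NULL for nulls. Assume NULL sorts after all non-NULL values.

(JV, JV); (JV, JV); (MT, NULL); (MT, NULL); (NU, NULL); (NU, NULL); (NULL, AX); (NULL, CR); (NULL, KW); (NULL, KW); (NULL, KW); (NULL, NULL)

FULL OUTER JOIN keeps every row from both sides; unmatched rows get NULL for the other side's columns.
Matching on l.sku = r.sku. A NULL in a compared column never satisfies the condition.
- l[0] sku=KW → no match; kept with NULLs on the r side.
- l[1] sku=JV → 2 match(es) in r → 2 row(s).
- l[2] sku=KW → no match; kept with NULLs on the r side.
- l[3] sku=NULL → no match; kept with NULLs on the r side.
- l[4] sku=AX → no match; kept with NULLs on the r side.
- l[5] sku=CR → no match; kept with NULLs on the r side.
- l[6] sku=KW → no match; kept with NULLs on the r side.
- 4 r row(s) had no l match → kept, l columns NULL.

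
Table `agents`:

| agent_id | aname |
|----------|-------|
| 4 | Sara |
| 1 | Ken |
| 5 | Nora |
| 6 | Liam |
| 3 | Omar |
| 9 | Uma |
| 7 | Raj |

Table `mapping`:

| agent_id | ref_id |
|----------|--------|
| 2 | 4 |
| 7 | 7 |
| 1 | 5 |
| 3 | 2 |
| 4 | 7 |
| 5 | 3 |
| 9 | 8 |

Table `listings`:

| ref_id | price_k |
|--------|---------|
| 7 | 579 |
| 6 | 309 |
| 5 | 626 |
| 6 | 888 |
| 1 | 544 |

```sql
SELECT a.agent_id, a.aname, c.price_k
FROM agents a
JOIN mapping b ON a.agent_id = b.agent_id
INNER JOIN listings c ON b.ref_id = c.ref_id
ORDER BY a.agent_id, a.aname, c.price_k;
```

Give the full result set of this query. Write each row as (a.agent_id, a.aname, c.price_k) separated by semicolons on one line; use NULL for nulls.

Joins associate left-to-right: agents INNER JOIN mapping on agent_id gives 6 intermediate row(s).
Then INNER JOIN `listings c` on ref_id: keep only rows whose b.ref_id appears in c.

(1, Ken, 626); (4, Sara, 579); (7, Raj, 579)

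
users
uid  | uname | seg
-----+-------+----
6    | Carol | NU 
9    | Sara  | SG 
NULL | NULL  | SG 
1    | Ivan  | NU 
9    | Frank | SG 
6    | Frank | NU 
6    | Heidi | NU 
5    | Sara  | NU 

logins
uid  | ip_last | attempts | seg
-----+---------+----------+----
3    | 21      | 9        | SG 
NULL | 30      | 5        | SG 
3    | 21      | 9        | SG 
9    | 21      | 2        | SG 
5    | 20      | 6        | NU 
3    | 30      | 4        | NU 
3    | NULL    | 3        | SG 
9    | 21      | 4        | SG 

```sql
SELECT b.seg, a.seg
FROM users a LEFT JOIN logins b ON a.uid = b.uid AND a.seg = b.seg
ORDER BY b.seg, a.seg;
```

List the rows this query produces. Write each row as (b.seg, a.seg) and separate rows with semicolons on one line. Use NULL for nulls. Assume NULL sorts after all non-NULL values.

LEFT JOIN keeps every row from `users`; unmatched rows get NULL for `logins`'s columns.
Matching on a.uid = b.uid AND a.seg = b.seg. A NULL in a compared column never satisfies the condition.
- a row (uid=6, seg=NU): no match → kept, b columns NULL.
- a row (uid=9, seg=SG): matches 2 b row(s) → 2 output row(s).
- a row (uid=NULL, seg=SG): no match → kept, b columns NULL.
- a row (uid=1, seg=NU): no match → kept, b columns NULL.
- a row (uid=9, seg=SG): matches 2 b row(s) → 2 output row(s).
- a row (uid=6, seg=NU): no match → kept, b columns NULL.
- a row (uid=6, seg=NU): no match → kept, b columns NULL.
- a row (uid=5, seg=NU): matches 1 b row(s) → 1 output row(s).
After projecting and ordering:
b.seg | a.seg
NU | NU
SG | SG
SG | SG
SG | SG
SG | SG
NULL | NU
NULL | NU
NULL | NU
NULL | NU
NULL | SG

(NU, NU); (SG, SG); (SG, SG); (SG, SG); (SG, SG); (NULL, NU); (NULL, NU); (NULL, NU); (NULL, NU); (NULL, SG)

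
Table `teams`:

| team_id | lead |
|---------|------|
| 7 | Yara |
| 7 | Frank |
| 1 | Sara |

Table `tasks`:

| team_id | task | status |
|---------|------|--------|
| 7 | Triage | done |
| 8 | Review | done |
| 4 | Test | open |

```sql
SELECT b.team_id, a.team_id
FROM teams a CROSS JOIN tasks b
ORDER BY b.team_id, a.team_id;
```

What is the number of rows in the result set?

CROSS JOIN pairs every row of `teams` with every row of `tasks`: 3 × 3 = 9 rows.

9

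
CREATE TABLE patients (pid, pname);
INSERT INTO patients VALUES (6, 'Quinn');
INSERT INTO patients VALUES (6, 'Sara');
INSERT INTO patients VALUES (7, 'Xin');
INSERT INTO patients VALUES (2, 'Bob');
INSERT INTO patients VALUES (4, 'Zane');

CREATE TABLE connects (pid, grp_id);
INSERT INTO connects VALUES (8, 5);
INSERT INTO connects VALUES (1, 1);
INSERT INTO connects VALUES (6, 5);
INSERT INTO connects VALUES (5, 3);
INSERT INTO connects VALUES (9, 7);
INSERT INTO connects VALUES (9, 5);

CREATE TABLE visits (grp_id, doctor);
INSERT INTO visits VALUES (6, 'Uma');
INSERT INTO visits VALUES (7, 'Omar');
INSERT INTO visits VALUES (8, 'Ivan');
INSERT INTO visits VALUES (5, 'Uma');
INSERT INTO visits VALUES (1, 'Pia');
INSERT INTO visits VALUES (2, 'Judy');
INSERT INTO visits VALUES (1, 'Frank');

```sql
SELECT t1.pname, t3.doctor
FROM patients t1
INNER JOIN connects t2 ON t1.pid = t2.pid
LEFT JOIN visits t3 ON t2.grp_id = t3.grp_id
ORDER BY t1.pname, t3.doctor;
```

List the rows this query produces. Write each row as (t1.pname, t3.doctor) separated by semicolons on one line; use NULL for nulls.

(Quinn, Uma); (Sara, Uma)

Evaluate left to right. First `patients t1 INNER JOIN connects t2` on pid: 2 row(s).
Then LEFT JOIN `visits t3` on grp_id: each of those 2 rows is kept; rows whose t2.grp_id has no match in t3 get NULL for t3's columns.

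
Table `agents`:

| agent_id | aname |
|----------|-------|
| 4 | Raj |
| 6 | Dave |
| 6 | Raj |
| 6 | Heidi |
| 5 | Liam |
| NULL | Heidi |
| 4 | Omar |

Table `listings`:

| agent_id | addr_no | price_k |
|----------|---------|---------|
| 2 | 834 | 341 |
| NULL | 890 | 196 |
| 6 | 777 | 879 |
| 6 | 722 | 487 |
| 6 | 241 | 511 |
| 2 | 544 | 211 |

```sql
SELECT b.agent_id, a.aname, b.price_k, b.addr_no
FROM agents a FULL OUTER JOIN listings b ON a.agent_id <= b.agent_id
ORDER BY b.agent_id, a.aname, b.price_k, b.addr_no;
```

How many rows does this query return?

22

FULL OUTER JOIN keeps every row from both sides; unmatched rows get NULL for the other side's columns.
Matching on a.agent_id <= b.agent_id. A NULL in a compared column never satisfies the condition.
Matched pairs: 18; unmatched a rows kept: 1; unmatched b rows kept: 3.
Total: 18 matched + 4 padded = 22 rows.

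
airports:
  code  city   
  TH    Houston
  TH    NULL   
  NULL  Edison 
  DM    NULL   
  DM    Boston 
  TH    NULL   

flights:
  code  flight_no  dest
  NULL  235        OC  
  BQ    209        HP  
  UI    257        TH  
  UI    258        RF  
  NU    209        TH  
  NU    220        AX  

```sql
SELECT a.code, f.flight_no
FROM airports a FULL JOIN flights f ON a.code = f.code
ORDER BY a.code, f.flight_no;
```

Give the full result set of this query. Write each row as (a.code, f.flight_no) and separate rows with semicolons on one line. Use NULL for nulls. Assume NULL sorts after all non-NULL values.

FULL OUTER JOIN keeps every row from both sides; unmatched rows get NULL for the other side's columns.
Matching on a.code = f.code. A NULL in a compared column never satisfies the condition.
- a[0] code=TH → no match; kept with NULLs on the f side.
- a[1] code=TH → no match; kept with NULLs on the f side.
- a[2] code=NULL → no match; kept with NULLs on the f side.
- a[3] code=DM → no match; kept with NULLs on the f side.
- a[4] code=DM → no match; kept with NULLs on the f side.
- a[5] code=TH → no match; kept with NULLs on the f side.
- plus 6 unmatched f row(s), each kept with NULL a columns.

(DM, NULL); (DM, NULL); (TH, NULL); (TH, NULL); (TH, NULL); (NULL, 209); (NULL, 209); (NULL, 220); (NULL, 235); (NULL, 257); (NULL, 258); (NULL, NULL)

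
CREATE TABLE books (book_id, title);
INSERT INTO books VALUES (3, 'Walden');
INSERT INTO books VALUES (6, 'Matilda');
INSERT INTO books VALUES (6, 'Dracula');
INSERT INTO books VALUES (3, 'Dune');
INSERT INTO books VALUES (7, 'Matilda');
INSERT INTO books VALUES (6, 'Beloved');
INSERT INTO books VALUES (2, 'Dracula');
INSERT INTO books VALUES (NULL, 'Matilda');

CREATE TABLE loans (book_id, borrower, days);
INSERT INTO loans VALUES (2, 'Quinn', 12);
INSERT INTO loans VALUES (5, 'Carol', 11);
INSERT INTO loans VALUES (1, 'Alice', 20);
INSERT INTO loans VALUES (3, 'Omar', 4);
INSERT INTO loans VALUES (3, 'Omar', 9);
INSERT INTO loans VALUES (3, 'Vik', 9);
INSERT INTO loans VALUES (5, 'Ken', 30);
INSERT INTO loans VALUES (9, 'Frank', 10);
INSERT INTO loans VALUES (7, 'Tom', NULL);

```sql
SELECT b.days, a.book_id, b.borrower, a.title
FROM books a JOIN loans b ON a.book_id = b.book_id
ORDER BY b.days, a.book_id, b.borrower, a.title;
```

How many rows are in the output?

8

INNER JOIN keeps only pairs where the ON condition holds.
Matching on a.book_id = b.book_id. A NULL in a compared column never satisfies the condition.
Matched pairs: 8.
Total: 8 rows.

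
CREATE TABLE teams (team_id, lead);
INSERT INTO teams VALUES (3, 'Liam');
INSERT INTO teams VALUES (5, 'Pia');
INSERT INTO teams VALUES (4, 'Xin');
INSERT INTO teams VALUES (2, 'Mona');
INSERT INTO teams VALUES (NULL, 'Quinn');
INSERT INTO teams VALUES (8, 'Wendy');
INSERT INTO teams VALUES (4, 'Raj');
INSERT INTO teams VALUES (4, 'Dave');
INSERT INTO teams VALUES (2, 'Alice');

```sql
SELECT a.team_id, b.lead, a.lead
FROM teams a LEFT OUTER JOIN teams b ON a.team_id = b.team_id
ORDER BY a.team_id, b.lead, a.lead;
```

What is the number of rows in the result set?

LEFT JOIN keeps every row from `teams a`; unmatched rows get NULL for `teams b`'s columns.
Matching on a.team_id = b.team_id. A NULL in a compared column never satisfies the condition.
- a (team_id=3) pairs with 1 row(s) of b.
- a (team_id=5) pairs with 1 row(s) of b.
- a (team_id=4) pairs with 3 row(s) of b.
- a (team_id=2) pairs with 2 row(s) of b.
- a (team_id=NULL) has no partner → padded with NULL.
- a (team_id=8) pairs with 1 row(s) of b.
- a (team_id=4) pairs with 3 row(s) of b.
- a (team_id=4) pairs with 3 row(s) of b.
- a (team_id=2) pairs with 2 row(s) of b.
Total: 16 matched + 1 padded = 17 rows.

17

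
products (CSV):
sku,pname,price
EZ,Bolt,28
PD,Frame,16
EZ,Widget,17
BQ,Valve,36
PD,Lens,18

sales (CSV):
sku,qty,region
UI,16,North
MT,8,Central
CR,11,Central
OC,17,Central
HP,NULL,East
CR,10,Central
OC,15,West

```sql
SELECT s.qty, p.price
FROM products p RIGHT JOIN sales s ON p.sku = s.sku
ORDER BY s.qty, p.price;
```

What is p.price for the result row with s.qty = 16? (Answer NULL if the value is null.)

RIGHT JOIN keeps every row from `sales`; unmatched rows get NULL for `products`'s columns.
Matching on p.sku = s.sku.
- p (sku=EZ) has no partner in s.
- p (sku=PD) has no partner in s.
- p (sku=EZ) has no partner in s.
- p (sku=BQ) has no partner in s.
- p (sku=PD) has no partner in s.
- 7 row(s) from s found no p partner → padded with NULL.

NULL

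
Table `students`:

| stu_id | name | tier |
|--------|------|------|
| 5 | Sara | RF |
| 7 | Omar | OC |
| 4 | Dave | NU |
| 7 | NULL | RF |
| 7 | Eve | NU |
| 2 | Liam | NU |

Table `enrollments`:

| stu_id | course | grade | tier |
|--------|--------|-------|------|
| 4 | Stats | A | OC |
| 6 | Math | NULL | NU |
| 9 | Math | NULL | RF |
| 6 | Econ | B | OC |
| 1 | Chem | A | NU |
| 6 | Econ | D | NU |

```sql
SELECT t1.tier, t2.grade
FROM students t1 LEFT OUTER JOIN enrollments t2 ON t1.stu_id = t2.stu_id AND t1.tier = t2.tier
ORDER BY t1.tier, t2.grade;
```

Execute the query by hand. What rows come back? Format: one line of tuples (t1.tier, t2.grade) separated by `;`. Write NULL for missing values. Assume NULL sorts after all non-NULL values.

(NU, NULL); (NU, NULL); (NU, NULL); (OC, NULL); (RF, NULL); (RF, NULL)

LEFT JOIN keeps every row from `students`; unmatched rows get NULL for `enrollments`'s columns.
Matching on t1.stu_id = t2.stu_id AND t1.tier = t2.tier.
- t1 (stu_id=5, tier=RF) has no partner → padded with NULL.
- t1 (stu_id=7, tier=OC) has no partner → padded with NULL.
- t1 (stu_id=4, tier=NU) has no partner → padded with NULL.
- t1 (stu_id=7, tier=RF) has no partner → padded with NULL.
- t1 (stu_id=7, tier=NU) has no partner → padded with NULL.
- t1 (stu_id=2, tier=NU) has no partner → padded with NULL.
After projecting and ordering:
t1.tier | t2.grade
NU | NULL
NU | NULL
NU | NULL
OC | NULL
RF | NULL
RF | NULL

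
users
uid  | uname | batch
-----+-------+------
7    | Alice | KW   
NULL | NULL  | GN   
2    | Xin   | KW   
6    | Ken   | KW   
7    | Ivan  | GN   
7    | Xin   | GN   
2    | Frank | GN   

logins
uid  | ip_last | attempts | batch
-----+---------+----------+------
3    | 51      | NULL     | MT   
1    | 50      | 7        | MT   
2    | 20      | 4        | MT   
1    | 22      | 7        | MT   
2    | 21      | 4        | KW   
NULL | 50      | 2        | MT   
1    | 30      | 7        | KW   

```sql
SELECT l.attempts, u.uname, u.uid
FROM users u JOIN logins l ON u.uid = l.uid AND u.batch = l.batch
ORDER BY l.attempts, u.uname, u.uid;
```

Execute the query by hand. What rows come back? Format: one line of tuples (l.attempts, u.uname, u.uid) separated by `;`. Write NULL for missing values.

(4, Xin, 2)

INNER JOIN keeps only pairs where the ON condition holds.
Matching on u.uid = l.uid AND u.batch = l.batch. A NULL in a compared column never satisfies the condition.
- u row (uid=7, batch=KW): no match → dropped.
- u row (uid=NULL, batch=GN): no match → dropped.
- u row (uid=2, batch=KW): matches 1 l row(s) → 1 output row(s).
- u row (uid=6, batch=KW): no match → dropped.
- u row (uid=7, batch=GN): no match → dropped.
- u row (uid=7, batch=GN): no match → dropped.
- u row (uid=2, batch=GN): no match → dropped.
After projecting and ordering:
l.attempts | u.uname | u.uid
4 | Xin | 2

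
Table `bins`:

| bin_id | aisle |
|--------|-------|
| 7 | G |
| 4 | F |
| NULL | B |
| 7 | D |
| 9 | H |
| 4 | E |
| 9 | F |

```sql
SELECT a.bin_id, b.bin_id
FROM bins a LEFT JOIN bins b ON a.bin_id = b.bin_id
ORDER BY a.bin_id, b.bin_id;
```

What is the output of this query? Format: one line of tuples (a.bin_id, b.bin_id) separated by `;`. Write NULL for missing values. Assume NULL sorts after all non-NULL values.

(4, 4); (4, 4); (4, 4); (4, 4); (7, 7); (7, 7); (7, 7); (7, 7); (9, 9); (9, 9); (9, 9); (9, 9); (NULL, NULL)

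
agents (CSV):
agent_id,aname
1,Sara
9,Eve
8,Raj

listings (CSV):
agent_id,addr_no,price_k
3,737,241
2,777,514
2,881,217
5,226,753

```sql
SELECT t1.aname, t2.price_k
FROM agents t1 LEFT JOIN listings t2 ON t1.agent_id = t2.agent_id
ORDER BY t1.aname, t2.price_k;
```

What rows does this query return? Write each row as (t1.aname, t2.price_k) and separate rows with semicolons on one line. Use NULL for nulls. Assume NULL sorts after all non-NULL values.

(Eve, NULL); (Raj, NULL); (Sara, NULL)

LEFT JOIN keeps every row from `agents`; unmatched rows get NULL for `listings`'s columns.
Matching on t1.agent_id = t2.agent_id.
- t1 (agent_id=1) has no partner → padded with NULL.
- t1 (agent_id=9) has no partner → padded with NULL.
- t1 (agent_id=8) has no partner → padded with NULL.
After projecting and ordering:
t1.aname | t2.price_k
Eve | NULL
Raj | NULL
Sara | NULL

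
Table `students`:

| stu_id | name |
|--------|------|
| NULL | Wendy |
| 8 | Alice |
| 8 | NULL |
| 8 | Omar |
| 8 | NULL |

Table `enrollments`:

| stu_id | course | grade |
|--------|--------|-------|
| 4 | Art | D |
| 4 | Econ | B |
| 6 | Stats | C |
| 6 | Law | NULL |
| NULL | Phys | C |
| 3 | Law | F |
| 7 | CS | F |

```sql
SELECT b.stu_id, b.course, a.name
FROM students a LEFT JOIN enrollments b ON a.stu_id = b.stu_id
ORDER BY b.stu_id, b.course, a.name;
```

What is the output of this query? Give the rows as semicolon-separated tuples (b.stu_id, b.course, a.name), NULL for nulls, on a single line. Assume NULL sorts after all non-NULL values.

(NULL, NULL, Alice); (NULL, NULL, Omar); (NULL, NULL, Wendy); (NULL, NULL, NULL); (NULL, NULL, NULL)

LEFT JOIN keeps every row from `students`; unmatched rows get NULL for `enrollments`'s columns.
Matching on a.stu_id = b.stu_id. A NULL in a compared column never satisfies the condition.
- stu_id=NULL: no b row matches, row kept with b columns NULL.
- stu_id=8: no b row matches, row kept with b columns NULL.
- stu_id=8: no b row matches, row kept with b columns NULL.
- stu_id=8: no b row matches, row kept with b columns NULL.
- stu_id=8: no b row matches, row kept with b columns NULL.
After projecting and ordering:
b.stu_id | b.course | a.name
NULL | NULL | Alice
NULL | NULL | Omar
NULL | NULL | Wendy
NULL | NULL | NULL
NULL | NULL | NULL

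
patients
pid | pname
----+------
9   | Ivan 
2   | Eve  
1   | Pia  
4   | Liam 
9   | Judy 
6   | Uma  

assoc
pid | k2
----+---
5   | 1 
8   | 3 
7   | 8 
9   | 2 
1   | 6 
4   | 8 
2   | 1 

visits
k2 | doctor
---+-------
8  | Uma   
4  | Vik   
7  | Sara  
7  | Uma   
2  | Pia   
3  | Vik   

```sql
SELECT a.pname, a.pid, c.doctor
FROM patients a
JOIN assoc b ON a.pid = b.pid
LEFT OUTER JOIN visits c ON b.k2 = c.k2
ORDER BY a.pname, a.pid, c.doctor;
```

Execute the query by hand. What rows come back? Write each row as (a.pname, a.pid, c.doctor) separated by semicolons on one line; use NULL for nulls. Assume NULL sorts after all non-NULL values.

Step 1 — a INNER JOIN b on pid → 5 row(s).
Then LEFT JOIN `visits c` on k2: each of those 5 rows is kept; rows whose b.k2 has no match in c get NULL for c's columns.

(Eve, 2, NULL); (Ivan, 9, Pia); (Judy, 9, Pia); (Liam, 4, Uma); (Pia, 1, NULL)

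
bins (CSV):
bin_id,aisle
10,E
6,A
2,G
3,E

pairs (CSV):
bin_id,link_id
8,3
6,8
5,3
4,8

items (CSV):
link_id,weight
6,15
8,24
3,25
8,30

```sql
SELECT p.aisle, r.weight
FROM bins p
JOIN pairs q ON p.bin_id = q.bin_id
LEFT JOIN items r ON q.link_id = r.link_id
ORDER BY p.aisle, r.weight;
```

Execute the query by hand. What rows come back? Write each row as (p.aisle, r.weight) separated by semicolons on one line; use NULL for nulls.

Joins associate left-to-right: bins INNER JOIN pairs on bin_id gives 1 intermediate row(s).
Then LEFT JOIN `items r` on link_id: each of those 1 rows is kept; rows whose q.link_id has no match in r get NULL for r's columns.

(A, 24); (A, 30)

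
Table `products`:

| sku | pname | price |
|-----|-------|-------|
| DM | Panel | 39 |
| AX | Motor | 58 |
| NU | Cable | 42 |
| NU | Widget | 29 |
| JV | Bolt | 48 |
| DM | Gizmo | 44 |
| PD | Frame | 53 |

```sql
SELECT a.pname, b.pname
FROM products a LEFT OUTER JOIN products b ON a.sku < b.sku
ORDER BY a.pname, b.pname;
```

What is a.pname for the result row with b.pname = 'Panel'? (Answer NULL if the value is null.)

LEFT JOIN keeps every row from `products a`; unmatched rows get NULL for `products b`'s columns.
Matching on a.sku < b.sku.
Matched pairs: 19; unmatched a rows kept: 1.

Motor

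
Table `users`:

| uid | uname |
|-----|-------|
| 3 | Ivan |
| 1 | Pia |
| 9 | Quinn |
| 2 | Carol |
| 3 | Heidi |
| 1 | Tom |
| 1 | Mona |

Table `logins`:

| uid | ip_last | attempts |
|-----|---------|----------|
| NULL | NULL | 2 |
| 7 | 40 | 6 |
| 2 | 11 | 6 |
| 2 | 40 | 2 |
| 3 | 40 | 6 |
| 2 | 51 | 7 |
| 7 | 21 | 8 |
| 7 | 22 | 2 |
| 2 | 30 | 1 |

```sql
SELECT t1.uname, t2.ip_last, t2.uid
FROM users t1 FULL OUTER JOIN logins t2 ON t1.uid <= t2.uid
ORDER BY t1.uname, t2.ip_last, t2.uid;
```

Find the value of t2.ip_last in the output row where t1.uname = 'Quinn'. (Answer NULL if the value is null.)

NULL

FULL OUTER JOIN keeps every row from both sides; unmatched rows get NULL for the other side's columns.
Matching on t1.uid <= t2.uid. A NULL in a compared column never satisfies the condition.
- t1 row (uid=3): matches 4 t2 row(s) → 4 output row(s).
- t1 row (uid=1): matches 8 t2 row(s) → 8 output row(s).
- t1 row (uid=9): no match → kept, t2 columns NULL.
- t1 row (uid=2): matches 8 t2 row(s) → 8 output row(s).
- t1 row (uid=3): matches 4 t2 row(s) → 4 output row(s).
- t1 row (uid=1): matches 8 t2 row(s) → 8 output row(s).
- t1 row (uid=1): matches 8 t2 row(s) → 8 output row(s).
- 1 t2 row(s) had no t1 match → kept, t1 columns NULL.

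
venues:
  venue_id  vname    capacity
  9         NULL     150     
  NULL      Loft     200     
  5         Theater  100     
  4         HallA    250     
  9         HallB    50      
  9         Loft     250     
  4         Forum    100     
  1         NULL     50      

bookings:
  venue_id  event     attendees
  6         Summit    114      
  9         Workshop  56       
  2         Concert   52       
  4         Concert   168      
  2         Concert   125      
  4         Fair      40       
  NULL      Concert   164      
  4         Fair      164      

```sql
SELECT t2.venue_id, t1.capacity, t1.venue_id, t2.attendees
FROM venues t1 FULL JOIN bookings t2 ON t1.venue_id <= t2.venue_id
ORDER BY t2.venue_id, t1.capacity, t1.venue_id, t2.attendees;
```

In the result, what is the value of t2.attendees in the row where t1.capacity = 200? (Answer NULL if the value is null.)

FULL OUTER JOIN keeps every row from both sides; unmatched rows get NULL for the other side's columns.
Matching on t1.venue_id <= t2.venue_id. A NULL in a compared column never satisfies the condition.
- venue_id=9: 1 matching t2 row(s), so 1 row(s) emitted.
- venue_id=NULL: no t2 row matches, row kept with t2 columns NULL.
- venue_id=5: 2 matching t2 row(s), so 2 row(s) emitted.
- venue_id=4: 5 matching t2 row(s), so 5 row(s) emitted.
- venue_id=9: 1 matching t2 row(s), so 1 row(s) emitted.
- venue_id=9: 1 matching t2 row(s), so 1 row(s) emitted.
- venue_id=4: 5 matching t2 row(s), so 5 row(s) emitted.
- venue_id=1: 7 matching t2 row(s), so 7 row(s) emitted.
- 1 t2 row(s) had no t1 match → kept, t1 columns NULL.

NULL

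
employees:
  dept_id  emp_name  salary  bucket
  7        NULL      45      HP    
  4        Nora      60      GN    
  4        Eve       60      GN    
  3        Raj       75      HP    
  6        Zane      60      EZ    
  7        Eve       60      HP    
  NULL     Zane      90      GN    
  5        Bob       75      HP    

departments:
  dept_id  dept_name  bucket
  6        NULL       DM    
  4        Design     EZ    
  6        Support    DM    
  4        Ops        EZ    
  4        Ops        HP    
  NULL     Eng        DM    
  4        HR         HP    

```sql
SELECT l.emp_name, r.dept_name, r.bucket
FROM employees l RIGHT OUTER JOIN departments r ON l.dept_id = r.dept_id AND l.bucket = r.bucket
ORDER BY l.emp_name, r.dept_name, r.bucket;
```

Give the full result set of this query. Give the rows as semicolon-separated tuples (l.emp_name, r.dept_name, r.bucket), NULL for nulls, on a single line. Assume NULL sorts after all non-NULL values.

(NULL, Design, EZ); (NULL, Eng, DM); (NULL, HR, HP); (NULL, Ops, EZ); (NULL, Ops, HP); (NULL, Support, DM); (NULL, NULL, DM)

RIGHT JOIN keeps every row from `departments`; unmatched rows get NULL for `employees`'s columns.
Matching on l.dept_id = r.dept_id AND l.bucket = r.bucket. A NULL in a compared column never satisfies the condition.
- l[0] dept_id=7, bucket=HP → no match.
- l[1] dept_id=4, bucket=GN → no match.
- l[2] dept_id=4, bucket=GN → no match.
- l[3] dept_id=3, bucket=HP → no match.
- l[4] dept_id=6, bucket=EZ → no match.
- l[5] dept_id=7, bucket=HP → no match.
- l[6] dept_id=NULL, bucket=GN → no match.
- l[7] dept_id=5, bucket=HP → no match.
- 7 r row(s) had no l match → kept, l columns NULL.
After projecting and ordering:
l.emp_name | r.dept_name | r.bucket
NULL | Design | EZ
NULL | Eng | DM
NULL | HR | HP
NULL | Ops | EZ
NULL | Ops | HP
NULL | Support | DM
NULL | NULL | DM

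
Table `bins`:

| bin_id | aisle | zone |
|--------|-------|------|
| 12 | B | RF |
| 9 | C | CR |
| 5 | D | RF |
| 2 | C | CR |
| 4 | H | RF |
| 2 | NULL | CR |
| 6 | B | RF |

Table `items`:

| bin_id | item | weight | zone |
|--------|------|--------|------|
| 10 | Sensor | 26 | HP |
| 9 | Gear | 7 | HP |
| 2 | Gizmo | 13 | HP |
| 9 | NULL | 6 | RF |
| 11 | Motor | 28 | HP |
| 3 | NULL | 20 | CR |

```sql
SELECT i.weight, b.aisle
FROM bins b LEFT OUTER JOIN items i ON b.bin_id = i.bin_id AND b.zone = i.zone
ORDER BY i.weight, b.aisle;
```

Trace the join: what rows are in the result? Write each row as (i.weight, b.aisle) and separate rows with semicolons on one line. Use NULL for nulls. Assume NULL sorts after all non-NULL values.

(NULL, B); (NULL, B); (NULL, C); (NULL, C); (NULL, D); (NULL, H); (NULL, NULL)

LEFT JOIN keeps every row from `bins`; unmatched rows get NULL for `items`'s columns.
Matching on b.bin_id = i.bin_id AND b.zone = i.zone.
- bin_id=12, zone=RF: no i row matches, row kept with i columns NULL.
- bin_id=9, zone=CR: no i row matches, row kept with i columns NULL.
- bin_id=5, zone=RF: no i row matches, row kept with i columns NULL.
- bin_id=2, zone=CR: no i row matches, row kept with i columns NULL.
- bin_id=4, zone=RF: no i row matches, row kept with i columns NULL.
- bin_id=2, zone=CR: no i row matches, row kept with i columns NULL.
- bin_id=6, zone=RF: no i row matches, row kept with i columns NULL.
After projecting and ordering:
i.weight | b.aisle
NULL | B
NULL | B
NULL | C
NULL | C
NULL | D
NULL | H
NULL | NULL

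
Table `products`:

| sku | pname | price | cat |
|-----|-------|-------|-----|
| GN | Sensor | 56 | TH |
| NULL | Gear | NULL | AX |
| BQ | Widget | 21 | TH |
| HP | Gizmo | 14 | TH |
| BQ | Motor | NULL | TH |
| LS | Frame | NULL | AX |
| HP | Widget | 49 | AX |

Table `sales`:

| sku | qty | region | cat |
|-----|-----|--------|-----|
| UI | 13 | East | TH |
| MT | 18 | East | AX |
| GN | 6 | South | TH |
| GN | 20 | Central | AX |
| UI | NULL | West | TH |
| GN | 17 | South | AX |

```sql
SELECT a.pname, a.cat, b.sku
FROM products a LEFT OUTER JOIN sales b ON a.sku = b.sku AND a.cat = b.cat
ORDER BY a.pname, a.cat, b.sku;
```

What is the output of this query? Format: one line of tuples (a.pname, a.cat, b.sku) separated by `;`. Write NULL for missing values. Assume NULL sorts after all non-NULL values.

LEFT JOIN keeps every row from `products`; unmatched rows get NULL for `sales`'s columns.
Matching on a.sku = b.sku AND a.cat = b.cat. A NULL in a compared column never satisfies the condition.
Matched pairs: 1; unmatched a rows kept: 6.

(Frame, AX, NULL); (Gear, AX, NULL); (Gizmo, TH, NULL); (Motor, TH, NULL); (Sensor, TH, GN); (Widget, AX, NULL); (Widget, TH, NULL)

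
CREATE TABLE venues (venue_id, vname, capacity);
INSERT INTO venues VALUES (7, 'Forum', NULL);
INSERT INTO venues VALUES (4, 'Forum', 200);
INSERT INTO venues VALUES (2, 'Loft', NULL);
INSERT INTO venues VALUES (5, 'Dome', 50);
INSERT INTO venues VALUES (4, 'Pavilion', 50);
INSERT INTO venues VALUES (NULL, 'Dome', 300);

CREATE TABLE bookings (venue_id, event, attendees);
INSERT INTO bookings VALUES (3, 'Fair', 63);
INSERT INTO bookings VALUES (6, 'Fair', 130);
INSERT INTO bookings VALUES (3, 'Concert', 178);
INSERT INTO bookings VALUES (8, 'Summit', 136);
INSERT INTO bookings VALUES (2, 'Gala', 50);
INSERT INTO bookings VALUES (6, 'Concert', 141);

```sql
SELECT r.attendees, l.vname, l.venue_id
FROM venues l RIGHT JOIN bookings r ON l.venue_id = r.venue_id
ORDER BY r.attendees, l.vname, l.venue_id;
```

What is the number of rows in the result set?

RIGHT JOIN keeps every row from `bookings`; unmatched rows get NULL for `venues`'s columns.
Matching on l.venue_id = r.venue_id. A NULL in a compared column never satisfies the condition.
- venue_id=7: no matching r row.
- venue_id=4: no matching r row.
- venue_id=2: 1 matching r row(s), so 1 row(s) emitted.
- venue_id=5: no matching r row.
- venue_id=4: no matching r row.
- venue_id=NULL: no matching r row.
- 5 r row(s) had no l match → kept, l columns NULL.
Total: 1 matched + 5 padded = 6 rows.

6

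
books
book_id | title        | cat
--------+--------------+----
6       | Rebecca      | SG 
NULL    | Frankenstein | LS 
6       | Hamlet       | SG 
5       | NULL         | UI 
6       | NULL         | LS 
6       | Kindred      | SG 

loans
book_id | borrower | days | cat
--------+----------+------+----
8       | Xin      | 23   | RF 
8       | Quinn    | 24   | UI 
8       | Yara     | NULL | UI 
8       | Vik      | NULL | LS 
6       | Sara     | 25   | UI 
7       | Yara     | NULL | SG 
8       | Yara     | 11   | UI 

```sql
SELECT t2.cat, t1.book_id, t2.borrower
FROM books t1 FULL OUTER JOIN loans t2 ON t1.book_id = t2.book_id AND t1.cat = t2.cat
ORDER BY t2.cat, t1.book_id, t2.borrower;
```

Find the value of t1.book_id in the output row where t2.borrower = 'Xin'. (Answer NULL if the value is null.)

NULL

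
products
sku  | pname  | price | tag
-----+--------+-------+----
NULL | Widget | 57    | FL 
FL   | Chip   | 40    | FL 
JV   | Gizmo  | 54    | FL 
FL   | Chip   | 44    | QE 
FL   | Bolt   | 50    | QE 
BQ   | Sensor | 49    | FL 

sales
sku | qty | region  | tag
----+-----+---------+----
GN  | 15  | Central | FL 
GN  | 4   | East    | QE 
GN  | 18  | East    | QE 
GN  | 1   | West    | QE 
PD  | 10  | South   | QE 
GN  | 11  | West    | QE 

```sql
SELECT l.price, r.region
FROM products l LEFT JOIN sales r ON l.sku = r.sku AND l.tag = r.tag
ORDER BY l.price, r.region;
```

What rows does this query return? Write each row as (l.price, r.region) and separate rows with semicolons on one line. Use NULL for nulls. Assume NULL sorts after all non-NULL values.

(40, NULL); (44, NULL); (49, NULL); (50, NULL); (54, NULL); (57, NULL)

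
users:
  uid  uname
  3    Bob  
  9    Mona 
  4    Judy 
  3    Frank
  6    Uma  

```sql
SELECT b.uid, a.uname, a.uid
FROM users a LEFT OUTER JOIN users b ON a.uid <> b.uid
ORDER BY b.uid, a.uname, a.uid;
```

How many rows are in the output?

18

LEFT JOIN keeps every row from `users a`; unmatched rows get NULL for `users b`'s columns.
Matching on a.uid <> b.uid.
Matched pairs: 18; unmatched a rows kept: 0.
Total: 18 rows.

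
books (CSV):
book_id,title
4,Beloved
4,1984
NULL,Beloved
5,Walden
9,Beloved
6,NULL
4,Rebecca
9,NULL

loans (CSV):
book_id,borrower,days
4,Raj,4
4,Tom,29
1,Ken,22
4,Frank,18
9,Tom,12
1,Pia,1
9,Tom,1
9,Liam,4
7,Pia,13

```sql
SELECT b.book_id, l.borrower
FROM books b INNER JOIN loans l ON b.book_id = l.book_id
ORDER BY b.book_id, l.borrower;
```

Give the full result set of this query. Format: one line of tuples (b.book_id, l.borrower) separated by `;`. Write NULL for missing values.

INNER JOIN keeps only pairs where the ON condition holds.
Matching on b.book_id = l.book_id. A NULL in a compared column never satisfies the condition.
- b[0] book_id=4 → 3 match(es) in l → 3 row(s).
- b[1] book_id=4 → 3 match(es) in l → 3 row(s).
- b[2] book_id=NULL → no match; dropped.
- b[3] book_id=5 → no match; dropped.
- b[4] book_id=9 → 3 match(es) in l → 3 row(s).
- b[5] book_id=6 → no match; dropped.
- b[6] book_id=4 → 3 match(es) in l → 3 row(s).
- b[7] book_id=9 → 3 match(es) in l → 3 row(s).

(4, Frank); (4, Frank); (4, Frank); (4, Raj); (4, Raj); (4, Raj); (4, Tom); (4, Tom); (4, Tom); (9, Liam); (9, Liam); (9, Tom); (9, Tom); (9, Tom); (9, Tom)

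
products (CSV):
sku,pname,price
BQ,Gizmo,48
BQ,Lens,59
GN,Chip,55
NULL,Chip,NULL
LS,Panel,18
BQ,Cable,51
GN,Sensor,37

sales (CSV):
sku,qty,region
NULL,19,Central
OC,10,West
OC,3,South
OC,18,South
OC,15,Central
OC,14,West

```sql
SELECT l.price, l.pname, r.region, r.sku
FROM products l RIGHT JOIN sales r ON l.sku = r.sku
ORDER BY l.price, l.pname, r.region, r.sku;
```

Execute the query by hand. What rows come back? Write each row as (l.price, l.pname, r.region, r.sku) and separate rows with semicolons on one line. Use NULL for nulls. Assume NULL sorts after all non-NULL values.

RIGHT JOIN keeps every row from `sales`; unmatched rows get NULL for `products`'s columns.
Matching on l.sku = r.sku. A NULL in a compared column never satisfies the condition.
Matched pairs: 0; unmatched r rows kept: 6.

(NULL, NULL, Central, OC); (NULL, NULL, Central, NULL); (NULL, NULL, South, OC); (NULL, NULL, South, OC); (NULL, NULL, West, OC); (NULL, NULL, West, OC)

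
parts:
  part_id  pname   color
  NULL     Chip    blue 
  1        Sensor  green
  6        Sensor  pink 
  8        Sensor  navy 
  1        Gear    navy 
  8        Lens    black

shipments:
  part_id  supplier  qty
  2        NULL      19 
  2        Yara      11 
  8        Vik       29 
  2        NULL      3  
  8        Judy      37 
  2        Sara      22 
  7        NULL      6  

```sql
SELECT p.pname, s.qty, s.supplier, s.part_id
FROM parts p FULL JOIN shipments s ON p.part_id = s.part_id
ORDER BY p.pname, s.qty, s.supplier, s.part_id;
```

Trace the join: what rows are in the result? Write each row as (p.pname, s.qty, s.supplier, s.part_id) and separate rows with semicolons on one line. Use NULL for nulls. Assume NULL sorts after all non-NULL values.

(Chip, NULL, NULL, NULL); (Gear, NULL, NULL, NULL); (Lens, 29, Vik, 8); (Lens, 37, Judy, 8); (Sensor, 29, Vik, 8); (Sensor, 37, Judy, 8); (Sensor, NULL, NULL, NULL); (Sensor, NULL, NULL, NULL); (NULL, 3, NULL, 2); (NULL, 6, NULL, 7); (NULL, 11, Yara, 2); (NULL, 19, NULL, 2); (NULL, 22, Sara, 2)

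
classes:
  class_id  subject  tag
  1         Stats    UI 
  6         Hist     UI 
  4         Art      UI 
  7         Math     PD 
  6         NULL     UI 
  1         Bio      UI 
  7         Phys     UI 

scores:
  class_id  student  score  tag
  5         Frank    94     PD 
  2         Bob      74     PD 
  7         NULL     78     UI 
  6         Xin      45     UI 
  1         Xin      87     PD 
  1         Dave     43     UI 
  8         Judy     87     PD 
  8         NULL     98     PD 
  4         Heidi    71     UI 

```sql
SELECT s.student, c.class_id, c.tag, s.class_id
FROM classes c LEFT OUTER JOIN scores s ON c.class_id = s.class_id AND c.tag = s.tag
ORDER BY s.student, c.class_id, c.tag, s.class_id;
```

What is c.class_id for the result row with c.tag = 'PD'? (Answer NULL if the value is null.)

7

LEFT JOIN keeps every row from `classes`; unmatched rows get NULL for `scores`'s columns.
Matching on c.class_id = s.class_id AND c.tag = s.tag.
- c row (class_id=1, tag=UI): matches 1 s row(s) → 1 output row(s).
- c row (class_id=6, tag=UI): matches 1 s row(s) → 1 output row(s).
- c row (class_id=4, tag=UI): matches 1 s row(s) → 1 output row(s).
- c row (class_id=7, tag=PD): no match → kept, s columns NULL.
- c row (class_id=6, tag=UI): matches 1 s row(s) → 1 output row(s).
- c row (class_id=1, tag=UI): matches 1 s row(s) → 1 output row(s).
- c row (class_id=7, tag=UI): matches 1 s row(s) → 1 output row(s).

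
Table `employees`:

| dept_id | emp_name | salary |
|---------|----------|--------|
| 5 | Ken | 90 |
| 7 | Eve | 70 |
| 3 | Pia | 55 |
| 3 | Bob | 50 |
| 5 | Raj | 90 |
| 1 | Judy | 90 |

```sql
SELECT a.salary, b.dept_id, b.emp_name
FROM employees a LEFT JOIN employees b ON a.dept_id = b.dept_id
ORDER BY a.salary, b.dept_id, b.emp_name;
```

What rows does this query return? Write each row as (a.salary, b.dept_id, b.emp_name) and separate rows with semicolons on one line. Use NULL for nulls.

(50, 3, Bob); (50, 3, Pia); (55, 3, Bob); (55, 3, Pia); (70, 7, Eve); (90, 1, Judy); (90, 5, Ken); (90, 5, Ken); (90, 5, Raj); (90, 5, Raj)

LEFT JOIN keeps every row from `employees a`; unmatched rows get NULL for `employees b`'s columns.
Matching on a.dept_id = b.dept_id.
- a[0] dept_id=5 → 2 match(es) in b → 2 row(s).
- a[1] dept_id=7 → 1 match(es) in b → 1 row(s).
- a[2] dept_id=3 → 2 match(es) in b → 2 row(s).
- a[3] dept_id=3 → 2 match(es) in b → 2 row(s).
- a[4] dept_id=5 → 2 match(es) in b → 2 row(s).
- a[5] dept_id=1 → 1 match(es) in b → 1 row(s).
After projecting and ordering:
a.salary | b.dept_id | b.emp_name
50 | 3 | Bob
50 | 3 | Pia
55 | 3 | Bob
55 | 3 | Pia
70 | 7 | Eve
90 | 1 | Judy
90 | 5 | Ken
90 | 5 | Ken
90 | 5 | Raj
90 | 5 | Raj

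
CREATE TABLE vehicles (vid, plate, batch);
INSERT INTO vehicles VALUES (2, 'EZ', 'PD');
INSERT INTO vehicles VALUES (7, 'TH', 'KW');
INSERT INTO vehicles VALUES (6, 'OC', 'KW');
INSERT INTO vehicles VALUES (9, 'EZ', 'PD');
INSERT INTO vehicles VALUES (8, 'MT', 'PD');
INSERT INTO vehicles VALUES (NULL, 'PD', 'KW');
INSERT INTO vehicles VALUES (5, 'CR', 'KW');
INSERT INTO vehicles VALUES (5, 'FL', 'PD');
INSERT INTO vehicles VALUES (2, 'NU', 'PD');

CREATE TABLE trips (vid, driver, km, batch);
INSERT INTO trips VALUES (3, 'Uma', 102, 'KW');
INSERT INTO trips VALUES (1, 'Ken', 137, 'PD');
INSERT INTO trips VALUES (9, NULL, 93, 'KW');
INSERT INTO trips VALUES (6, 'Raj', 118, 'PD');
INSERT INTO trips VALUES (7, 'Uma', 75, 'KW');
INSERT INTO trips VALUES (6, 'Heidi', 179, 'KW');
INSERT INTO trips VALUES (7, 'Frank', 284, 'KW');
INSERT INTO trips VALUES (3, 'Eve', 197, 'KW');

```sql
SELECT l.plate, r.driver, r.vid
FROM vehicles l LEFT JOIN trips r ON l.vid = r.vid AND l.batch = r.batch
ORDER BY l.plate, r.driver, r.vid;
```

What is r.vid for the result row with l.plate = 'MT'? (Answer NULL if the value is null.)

LEFT JOIN keeps every row from `vehicles`; unmatched rows get NULL for `trips`'s columns.
Matching on l.vid = r.vid AND l.batch = r.batch. A NULL in a compared column never satisfies the condition.
- l row (vid=2, batch=PD): no match → kept, r columns NULL.
- l row (vid=7, batch=KW): matches 2 r row(s) → 2 output row(s).
- l row (vid=6, batch=KW): matches 1 r row(s) → 1 output row(s).
- l row (vid=9, batch=PD): no match → kept, r columns NULL.
- l row (vid=8, batch=PD): no match → kept, r columns NULL.
- l row (vid=NULL, batch=KW): no match → kept, r columns NULL.
- l row (vid=5, batch=KW): no match → kept, r columns NULL.
- l row (vid=5, batch=PD): no match → kept, r columns NULL.
- l row (vid=2, batch=PD): no match → kept, r columns NULL.

NULL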